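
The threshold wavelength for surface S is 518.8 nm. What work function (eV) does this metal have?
2.39 eV

At the threshold wavelength, photon energy equals work function:
φ = hc/λ₀

Calculating:
φ = (6.626×10⁻³⁴ J·s)(3×10⁸ m/s) / (518.8×10⁻⁹ m)
φ = 2.39 eV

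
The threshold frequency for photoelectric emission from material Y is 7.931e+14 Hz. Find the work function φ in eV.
3.28 eV

At the threshold frequency, photon energy equals work function:
φ = hf₀

Calculating:
φ = (6.626×10⁻³⁴ J·s)(7.931e+14 Hz)
φ = 3.28 eV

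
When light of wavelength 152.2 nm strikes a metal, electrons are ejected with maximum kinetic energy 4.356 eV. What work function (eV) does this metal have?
3.79 eV

From Einstein's photoelectric equation: KE_max = hf - φ = hc/λ - φ

Rearranging for φ:
φ = hc/λ - KE_max

Calculate photon energy:
E_photon = hc/λ = 8.1461 eV

Therefore:
φ = 8.1461 - 4.356 = 3.79 eV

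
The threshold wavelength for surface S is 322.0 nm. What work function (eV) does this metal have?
3.85 eV

At the threshold wavelength, photon energy equals work function:
φ = hc/λ₀

Calculating:
φ = (6.626×10⁻³⁴ J·s)(3×10⁸ m/s) / (322.0×10⁻⁹ m)
φ = 3.85 eV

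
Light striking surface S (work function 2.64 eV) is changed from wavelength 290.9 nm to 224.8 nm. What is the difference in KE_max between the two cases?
1.2532 eV

Using Einstein's equation: KE_max = hc/λ - φ

For λ₁ = 290.9 nm:
KE₁ = hc/λ₁ - φ = 4.2621 - 2.64 = 1.6221 eV

For λ₂ = 224.8 nm:
KE₂ = hc/λ₂ - φ = 5.5153 - 2.64 = 2.8753 eV

Change in KE:
ΔKE = KE₂ - KE₁ = 2.8753 - 1.6221 = 1.2532 eV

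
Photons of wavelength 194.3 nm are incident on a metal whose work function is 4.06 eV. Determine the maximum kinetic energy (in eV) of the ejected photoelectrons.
2.3211 eV

Using Einstein's photoelectric equation: KE_max = hf - φ = hc/λ - φ

First, calculate the photon energy:
E_photon = hc/λ = (6.626×10⁻³⁴ J·s)(3×10⁸ m/s) / (194.3×10⁻⁹ m)
E_photon = 6.3811 eV

Then, the maximum kinetic energy:
KE_max = E_photon - φ = 6.3811 eV - 4.06 eV = 2.3211 eV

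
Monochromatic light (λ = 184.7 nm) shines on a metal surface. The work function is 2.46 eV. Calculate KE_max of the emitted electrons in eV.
4.2527 eV

Using Einstein's photoelectric equation: KE_max = hf - φ = hc/λ - φ

First, calculate the photon energy:
E_photon = hc/λ = (6.626×10⁻³⁴ J·s)(3×10⁸ m/s) / (184.7×10⁻⁹ m)
E_photon = 6.7127 eV

Then, the maximum kinetic energy:
KE_max = E_photon - φ = 6.7127 eV - 2.46 eV = 4.2527 eV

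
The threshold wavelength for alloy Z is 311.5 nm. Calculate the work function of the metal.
3.98 eV

At the threshold wavelength, photon energy equals work function:
φ = hc/λ₀

Calculating:
φ = (6.626×10⁻³⁴ J·s)(3×10⁸ m/s) / (311.5×10⁻⁹ m)
φ = 3.98 eV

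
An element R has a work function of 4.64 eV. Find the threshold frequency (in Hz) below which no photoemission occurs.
1.1219e+15 Hz

The threshold frequency is when the photon energy equals the work function:
hf₀ = φ

Solving for f₀:
f₀ = φ/h = (4.64 eV × 1.602×10⁻¹⁹ J/eV) / (6.626×10⁻³⁴ J·s)
f₀ = 1.1219e+15 Hz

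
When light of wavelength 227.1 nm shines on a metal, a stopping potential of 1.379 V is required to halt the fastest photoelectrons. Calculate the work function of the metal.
4.08 eV

The stopping potential gives the maximum kinetic energy: KE_max = eV_s = 1.379 eV

From Einstein's photoelectric equation: KE_max = hc/λ - φ
Rearranging: φ = hc/λ - KE_max

Calculate photon energy:
E_photon = hc/λ = (6.626×10⁻³⁴ J·s)(3×10⁸ m/s) / (227.1×10⁻⁹ m) = 5.4595 eV

Therefore:
φ = 5.4595 - 1.379 = 4.08 eV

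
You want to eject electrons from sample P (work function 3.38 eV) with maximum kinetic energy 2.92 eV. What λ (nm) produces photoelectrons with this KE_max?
196.80 nm

From Einstein's equation: KE_max = hc/λ - φ

Rearranging for λ:
hc/λ = KE_max + φ
λ = hc/(KE_max + φ)

Required photon energy:
E_photon = KE_max + φ = 2.92 + 3.38 = 6.30 eV

Required wavelength:
λ = hc/E_photon = (6.626×10⁻³⁴)(3×10⁸) / (6.30 × 1.602×10⁻¹⁹)
λ = 196.80 nm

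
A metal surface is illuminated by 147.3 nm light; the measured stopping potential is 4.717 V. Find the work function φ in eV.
3.70 eV

The stopping potential gives the maximum kinetic energy: KE_max = eV_s = 4.717 eV

From Einstein's photoelectric equation: KE_max = hc/λ - φ
Rearranging: φ = hc/λ - KE_max

Calculate photon energy:
E_photon = hc/λ = (6.626×10⁻³⁴ J·s)(3×10⁸ m/s) / (147.3×10⁻⁹ m) = 8.4171 eV

Therefore:
φ = 8.4171 - 4.717 = 3.70 eV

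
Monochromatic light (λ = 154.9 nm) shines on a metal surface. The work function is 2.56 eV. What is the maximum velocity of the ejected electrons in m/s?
1.3839e+06 m/s

First, find the maximum kinetic energy:
E_photon = hc/λ = 8.0041 eV
KE_max = E_photon - φ = 8.0041 - 2.56 = 5.4441 eV

Convert to Joules: KE_max = 5.4441 × 1.602×10⁻¹⁹ J = 8.7225e-19 J

Then use KE = ½mv² to find velocity:
v = √(2·KE/m) = √(2 × 8.7225e-19 J / 9.109e-31 kg)
v = 1.3839e+06 m/s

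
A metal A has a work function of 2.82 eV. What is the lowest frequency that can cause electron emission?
6.8187e+14 Hz

The threshold frequency is when the photon energy equals the work function:
hf₀ = φ

Solving for f₀:
f₀ = φ/h = (2.82 eV × 1.602×10⁻¹⁹ J/eV) / (6.626×10⁻³⁴ J·s)
f₀ = 6.8187e+14 Hz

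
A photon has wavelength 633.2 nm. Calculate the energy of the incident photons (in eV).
1.9581 eV

Using E = hf = hc/λ:

E = hc/λ = (6.626×10⁻³⁴ J·s)(3×10⁸ m/s) / (633.2×10⁻⁹ m)
E = 1.9581 eV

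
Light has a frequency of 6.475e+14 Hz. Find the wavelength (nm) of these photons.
463.00 nm

Using the wave equation: c = fλ

Solving for wavelength:
λ = c/f = (3×10⁸ m/s) / (6.475e+14 Hz)
λ = 463.00 nm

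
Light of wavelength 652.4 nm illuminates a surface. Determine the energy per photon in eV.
1.9004 eV

Using E = hf = hc/λ:

E = hc/λ = (6.626×10⁻³⁴ J·s)(3×10⁸ m/s) / (652.4×10⁻⁹ m)
E = 1.9004 eV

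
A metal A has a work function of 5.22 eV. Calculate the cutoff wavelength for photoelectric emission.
237.52 nm

The threshold wavelength is when the photon energy equals the work function:
hc/λ₀ = φ

Solving for λ₀:
λ₀ = hc/φ = (6.626×10⁻³⁴ J·s)(3×10⁸ m/s) / (5.22 eV × 1.602×10⁻¹⁹ J/eV)
λ₀ = 237.52 nm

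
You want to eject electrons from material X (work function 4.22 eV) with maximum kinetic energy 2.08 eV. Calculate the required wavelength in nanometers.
196.80 nm

From Einstein's equation: KE_max = hc/λ - φ

Rearranging for λ:
hc/λ = KE_max + φ
λ = hc/(KE_max + φ)

Required photon energy:
E_photon = KE_max + φ = 2.08 + 4.22 = 6.30 eV

Required wavelength:
λ = hc/E_photon = (6.626×10⁻³⁴)(3×10⁸) / (6.30 × 1.602×10⁻¹⁹)
λ = 196.80 nm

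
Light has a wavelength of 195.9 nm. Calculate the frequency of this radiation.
1.5303e+15 Hz

Using the wave equation: c = fλ

Solving for frequency:
f = c/λ = (3×10⁸ m/s) / (195.9×10⁻⁹ m)
f = 1.5303e+15 Hz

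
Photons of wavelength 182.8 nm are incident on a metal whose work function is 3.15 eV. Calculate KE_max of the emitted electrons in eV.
3.6325 eV

Using Einstein's photoelectric equation: KE_max = hf - φ = hc/λ - φ

First, calculate the photon energy:
E_photon = hc/λ = (6.626×10⁻³⁴ J·s)(3×10⁸ m/s) / (182.8×10⁻⁹ m)
E_photon = 6.7825 eV

Then, the maximum kinetic energy:
KE_max = E_photon - φ = 6.7825 eV - 3.15 eV = 3.6325 eV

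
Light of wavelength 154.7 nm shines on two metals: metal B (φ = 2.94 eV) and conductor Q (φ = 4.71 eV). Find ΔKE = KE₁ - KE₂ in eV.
1.7700 eV

Using KE_max = hc/λ - φ for each metal:

Photon energy: E = hc/λ = 8.0145 eV

For metal B (φ₁ = 2.94 eV):
KE₁ = E - φ₁ = 8.0145 - 2.94 = 5.0745 eV

For conductor Q (φ₂ = 4.71 eV):
KE₂ = E - φ₂ = 8.0145 - 4.71 = 3.3045 eV

Difference:
ΔKE = KE₁ - KE₂ = 5.0745 - 3.3045 = 1.7700 eV

Note: The difference equals the difference in work functions: 4.71 - 2.94 = 1.77 eV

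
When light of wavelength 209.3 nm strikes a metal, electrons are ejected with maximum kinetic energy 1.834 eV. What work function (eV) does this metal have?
4.09 eV

From Einstein's photoelectric equation: KE_max = hf - φ = hc/λ - φ

Rearranging for φ:
φ = hc/λ - KE_max

Calculate photon energy:
E_photon = hc/λ = 5.9238 eV

Therefore:
φ = 5.9238 - 1.834 = 4.09 eV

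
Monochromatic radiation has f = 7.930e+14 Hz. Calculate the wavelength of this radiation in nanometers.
378.05 nm

Using the wave equation: c = fλ

Solving for wavelength:
λ = c/f = (3×10⁸ m/s) / (7.930e+14 Hz)
λ = 378.05 nm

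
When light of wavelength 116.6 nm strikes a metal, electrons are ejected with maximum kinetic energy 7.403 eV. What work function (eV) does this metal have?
3.23 eV

From Einstein's photoelectric equation: KE_max = hf - φ = hc/λ - φ

Rearranging for φ:
φ = hc/λ - KE_max

Calculate photon energy:
E_photon = hc/λ = 10.6333 eV

Therefore:
φ = 10.6333 - 7.403 = 3.23 eV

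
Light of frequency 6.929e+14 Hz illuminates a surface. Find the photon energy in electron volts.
2.8656 eV

Using E = hf:

E = hf = (6.626×10⁻³⁴ J·s)(6.929e+14 Hz)
E = 2.8656 eV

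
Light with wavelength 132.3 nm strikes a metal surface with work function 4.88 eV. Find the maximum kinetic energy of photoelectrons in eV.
4.4914 eV

Using Einstein's photoelectric equation: KE_max = hf - φ = hc/λ - φ

First, calculate the photon energy:
E_photon = hc/λ = (6.626×10⁻³⁴ J·s)(3×10⁸ m/s) / (132.3×10⁻⁹ m)
E_photon = 9.3714 eV

Then, the maximum kinetic energy:
KE_max = E_photon - φ = 9.3714 eV - 4.88 eV = 4.4914 eV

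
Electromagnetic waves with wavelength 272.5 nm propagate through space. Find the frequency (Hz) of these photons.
1.1002e+15 Hz

Using the wave equation: c = fλ

Solving for frequency:
f = c/λ = (3×10⁸ m/s) / (272.5×10⁻⁹ m)
f = 1.1002e+15 Hz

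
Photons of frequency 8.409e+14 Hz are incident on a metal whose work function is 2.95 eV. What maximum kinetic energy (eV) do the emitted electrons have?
0.5277 eV

Using Einstein's photoelectric equation: KE_max = hf - φ

First, calculate the photon energy:
E_photon = hf = (6.626×10⁻³⁴ J·s)(8.409e+14 Hz)
E_photon = 3.4777 eV

Then, the maximum kinetic energy:
KE_max = E_photon - φ = 3.4777 eV - 2.95 eV = 0.5277 eV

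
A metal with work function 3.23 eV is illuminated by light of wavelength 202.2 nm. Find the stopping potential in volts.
2.9018 V

The stopping potential V_s satisfies: eV_s = KE_max

First, find KE_max using Einstein's equation:
E_photon = hc/λ = 6.1318 eV
KE_max = E_photon - φ = 6.1318 - 3.23 = 2.9018 eV

Since eV_s = KE_max:
V_s = KE_max/e = 2.9018 V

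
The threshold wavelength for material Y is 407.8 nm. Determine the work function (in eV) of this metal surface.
3.04 eV

At the threshold wavelength, photon energy equals work function:
φ = hc/λ₀

Calculating:
φ = (6.626×10⁻³⁴ J·s)(3×10⁸ m/s) / (407.8×10⁻⁹ m)
φ = 3.04 eV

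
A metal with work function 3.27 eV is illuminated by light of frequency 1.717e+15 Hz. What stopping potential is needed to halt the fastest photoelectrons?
3.8309 V

The stopping potential V_s satisfies: eV_s = KE_max

First, find KE_max using Einstein's equation:
E_photon = hf = (6.626×10⁻³⁴ J·s)(1.717e+15 Hz) = 7.1009 eV
KE_max = E_photon - φ = 7.1009 - 3.27 = 3.8309 eV

Since eV_s = KE_max:
V_s = KE_max/e = 3.8309 V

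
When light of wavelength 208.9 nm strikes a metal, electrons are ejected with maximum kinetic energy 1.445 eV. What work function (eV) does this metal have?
4.49 eV

From Einstein's photoelectric equation: KE_max = hf - φ = hc/λ - φ

Rearranging for φ:
φ = hc/λ - KE_max

Calculate photon energy:
E_photon = hc/λ = 5.9351 eV

Therefore:
φ = 5.9351 - 1.445 = 4.49 eV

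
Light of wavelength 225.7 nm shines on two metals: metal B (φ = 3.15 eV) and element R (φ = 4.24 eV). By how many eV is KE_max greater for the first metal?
1.0900 eV

Using KE_max = hc/λ - φ for each metal:

Photon energy: E = hc/λ = 5.4933 eV

For metal B (φ₁ = 3.15 eV):
KE₁ = E - φ₁ = 5.4933 - 3.15 = 2.3433 eV

For element R (φ₂ = 4.24 eV):
KE₂ = E - φ₂ = 5.4933 - 4.24 = 1.2533 eV

Difference:
ΔKE = KE₁ - KE₂ = 2.3433 - 1.2533 = 1.0900 eV

Note: The difference equals the difference in work functions: 4.24 - 3.15 = 1.09 eV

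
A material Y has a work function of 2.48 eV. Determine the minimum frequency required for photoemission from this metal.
5.9966e+14 Hz

The threshold frequency is when the photon energy equals the work function:
hf₀ = φ

Solving for f₀:
f₀ = φ/h = (2.48 eV × 1.602×10⁻¹⁹ J/eV) / (6.626×10⁻³⁴ J·s)
f₀ = 5.9966e+14 Hz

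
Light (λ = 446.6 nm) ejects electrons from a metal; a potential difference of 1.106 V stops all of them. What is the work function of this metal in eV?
1.67 eV

The stopping potential gives the maximum kinetic energy: KE_max = eV_s = 1.106 eV

From Einstein's photoelectric equation: KE_max = hc/λ - φ
Rearranging: φ = hc/λ - KE_max

Calculate photon energy:
E_photon = hc/λ = (6.626×10⁻³⁴ J·s)(3×10⁸ m/s) / (446.6×10⁻⁹ m) = 2.7762 eV

Therefore:
φ = 2.7762 - 1.106 = 1.67 eV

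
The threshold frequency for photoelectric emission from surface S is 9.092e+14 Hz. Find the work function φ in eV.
3.76 eV

At the threshold frequency, photon energy equals work function:
φ = hf₀

Calculating:
φ = (6.626×10⁻³⁴ J·s)(9.092e+14 Hz)
φ = 3.76 eV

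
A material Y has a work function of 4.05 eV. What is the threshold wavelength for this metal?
306.13 nm

The threshold wavelength is when the photon energy equals the work function:
hc/λ₀ = φ

Solving for λ₀:
λ₀ = hc/φ = (6.626×10⁻³⁴ J·s)(3×10⁸ m/s) / (4.05 eV × 1.602×10⁻¹⁹ J/eV)
λ₀ = 306.13 nm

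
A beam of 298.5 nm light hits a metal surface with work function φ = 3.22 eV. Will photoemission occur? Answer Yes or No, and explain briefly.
Yes

For photoemission, the photon energy must exceed the work function.

Photon energy: E = hc/λ = 4.1536 eV
Work function: φ = 3.22 eV

Since E_photon (4.1536 eV) > φ (3.22 eV), photoemission WILL occur.
The threshold wavelength is λ₀ = hc/φ = 385.0 nm.
Since 298.5 nm < 385.0 nm, the light has sufficient energy.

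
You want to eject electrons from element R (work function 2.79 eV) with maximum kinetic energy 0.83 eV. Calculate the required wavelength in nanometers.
342.50 nm

From Einstein's equation: KE_max = hc/λ - φ

Rearranging for λ:
hc/λ = KE_max + φ
λ = hc/(KE_max + φ)

Required photon energy:
E_photon = KE_max + φ = 0.83 + 2.79 = 3.62 eV

Required wavelength:
λ = hc/E_photon = (6.626×10⁻³⁴)(3×10⁸) / (3.62 × 1.602×10⁻¹⁹)
λ = 342.50 nm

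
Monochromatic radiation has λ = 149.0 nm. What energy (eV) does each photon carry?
8.3211 eV

Using E = hf = hc/λ:

E = hc/λ = (6.626×10⁻³⁴ J·s)(3×10⁸ m/s) / (149.0×10⁻⁹ m)
E = 8.3211 eV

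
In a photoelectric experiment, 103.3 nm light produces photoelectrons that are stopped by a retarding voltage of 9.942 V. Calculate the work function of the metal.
2.06 eV

The stopping potential gives the maximum kinetic energy: KE_max = eV_s = 9.942 eV

From Einstein's photoelectric equation: KE_max = hc/λ - φ
Rearranging: φ = hc/λ - KE_max

Calculate photon energy:
E_photon = hc/λ = (6.626×10⁻³⁴ J·s)(3×10⁸ m/s) / (103.3×10⁻⁹ m) = 12.0023 eV

Therefore:
φ = 12.0023 - 9.942 = 2.06 eV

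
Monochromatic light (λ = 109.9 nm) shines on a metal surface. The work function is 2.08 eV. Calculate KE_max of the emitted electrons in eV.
9.2015 eV

Using Einstein's photoelectric equation: KE_max = hf - φ = hc/λ - φ

First, calculate the photon energy:
E_photon = hc/λ = (6.626×10⁻³⁴ J·s)(3×10⁸ m/s) / (109.9×10⁻⁹ m)
E_photon = 11.2815 eV

Then, the maximum kinetic energy:
KE_max = E_photon - φ = 11.2815 eV - 2.08 eV = 9.2015 eV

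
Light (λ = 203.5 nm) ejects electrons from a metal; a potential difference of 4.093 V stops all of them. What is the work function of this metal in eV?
2.00 eV

The stopping potential gives the maximum kinetic energy: KE_max = eV_s = 4.093 eV

From Einstein's photoelectric equation: KE_max = hc/λ - φ
Rearranging: φ = hc/λ - KE_max

Calculate photon energy:
E_photon = hc/λ = (6.626×10⁻³⁴ J·s)(3×10⁸ m/s) / (203.5×10⁻⁹ m) = 6.0926 eV

Therefore:
φ = 6.0926 - 4.093 = 2.00 eV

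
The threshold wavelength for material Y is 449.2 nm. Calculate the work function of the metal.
2.76 eV

At the threshold wavelength, photon energy equals work function:
φ = hc/λ₀

Calculating:
φ = (6.626×10⁻³⁴ J·s)(3×10⁸ m/s) / (449.2×10⁻⁹ m)
φ = 2.76 eV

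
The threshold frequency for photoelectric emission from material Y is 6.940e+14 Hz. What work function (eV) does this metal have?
2.87 eV

At the threshold frequency, photon energy equals work function:
φ = hf₀

Calculating:
φ = (6.626×10⁻³⁴ J·s)(6.940e+14 Hz)
φ = 2.87 eV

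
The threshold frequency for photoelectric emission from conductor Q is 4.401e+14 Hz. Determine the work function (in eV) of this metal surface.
1.82 eV

At the threshold frequency, photon energy equals work function:
φ = hf₀

Calculating:
φ = (6.626×10⁻³⁴ J·s)(4.401e+14 Hz)
φ = 1.82 eV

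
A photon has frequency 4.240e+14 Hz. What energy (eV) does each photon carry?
1.7535 eV

Using E = hf:

E = hf = (6.626×10⁻³⁴ J·s)(4.240e+14 Hz)
E = 1.7535 eV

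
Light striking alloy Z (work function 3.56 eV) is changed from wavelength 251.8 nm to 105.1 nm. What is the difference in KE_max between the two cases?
6.8729 eV

Using Einstein's equation: KE_max = hc/λ - φ

For λ₁ = 251.8 nm:
KE₁ = hc/λ₁ - φ = 4.9239 - 3.56 = 1.3639 eV

For λ₂ = 105.1 nm:
KE₂ = hc/λ₂ - φ = 11.7968 - 3.56 = 8.2368 eV

Change in KE:
ΔKE = KE₂ - KE₁ = 8.2368 - 1.3639 = 6.8729 eV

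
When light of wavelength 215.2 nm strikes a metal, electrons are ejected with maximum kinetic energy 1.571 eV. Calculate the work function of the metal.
4.19 eV

From Einstein's photoelectric equation: KE_max = hf - φ = hc/λ - φ

Rearranging for φ:
φ = hc/λ - KE_max

Calculate photon energy:
E_photon = hc/λ = 5.7613 eV

Therefore:
φ = 5.7613 - 1.571 = 4.19 eV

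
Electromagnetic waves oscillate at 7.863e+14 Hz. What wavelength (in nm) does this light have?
381.27 nm

Using the wave equation: c = fλ

Solving for wavelength:
λ = c/f = (3×10⁸ m/s) / (7.863e+14 Hz)
λ = 381.27 nm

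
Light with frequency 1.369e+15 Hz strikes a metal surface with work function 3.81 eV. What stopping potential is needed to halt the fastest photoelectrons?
1.8517 V

The stopping potential V_s satisfies: eV_s = KE_max

First, find KE_max using Einstein's equation:
E_photon = hf = (6.626×10⁻³⁴ J·s)(1.369e+15 Hz) = 5.6617 eV
KE_max = E_photon - φ = 5.6617 - 3.81 = 1.8517 eV

Since eV_s = KE_max:
V_s = KE_max/e = 1.8517 V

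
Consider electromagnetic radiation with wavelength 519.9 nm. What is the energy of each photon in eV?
2.3848 eV

Using E = hf = hc/λ:

E = hc/λ = (6.626×10⁻³⁴ J·s)(3×10⁸ m/s) / (519.9×10⁻⁹ m)
E = 2.3848 eV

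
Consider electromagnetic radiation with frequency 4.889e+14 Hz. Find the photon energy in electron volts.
2.0219 eV

Using E = hf:

E = hf = (6.626×10⁻³⁴ J·s)(4.889e+14 Hz)
E = 2.0219 eV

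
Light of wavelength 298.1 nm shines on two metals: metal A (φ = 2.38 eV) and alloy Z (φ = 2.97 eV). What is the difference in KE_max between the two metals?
0.5900 eV

Using KE_max = hc/λ - φ for each metal:

Photon energy: E = hc/λ = 4.1591 eV

For metal A (φ₁ = 2.38 eV):
KE₁ = E - φ₁ = 4.1591 - 2.38 = 1.7791 eV

For alloy Z (φ₂ = 2.97 eV):
KE₂ = E - φ₂ = 4.1591 - 2.97 = 1.1891 eV

Difference:
ΔKE = KE₁ - KE₂ = 1.7791 - 1.1891 = 0.5900 eV

Note: The difference equals the difference in work functions: 2.97 - 2.38 = 0.59 eV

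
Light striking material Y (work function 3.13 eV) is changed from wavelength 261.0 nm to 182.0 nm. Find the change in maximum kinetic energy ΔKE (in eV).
2.0620 eV

Using Einstein's equation: KE_max = hc/λ - φ

For λ₁ = 261.0 nm:
KE₁ = hc/λ₁ - φ = 4.7504 - 3.13 = 1.6204 eV

For λ₂ = 182.0 nm:
KE₂ = hc/λ₂ - φ = 6.8123 - 3.13 = 3.6823 eV

Change in KE:
ΔKE = KE₂ - KE₁ = 3.6823 - 1.6204 = 2.0620 eV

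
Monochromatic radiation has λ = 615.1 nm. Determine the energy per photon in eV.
2.0157 eV

Using E = hf = hc/λ:

E = hc/λ = (6.626×10⁻³⁴ J·s)(3×10⁸ m/s) / (615.1×10⁻⁹ m)
E = 2.0157 eV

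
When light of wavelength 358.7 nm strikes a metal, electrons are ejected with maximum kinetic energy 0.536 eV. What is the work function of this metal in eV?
2.92 eV

From Einstein's photoelectric equation: KE_max = hf - φ = hc/λ - φ

Rearranging for φ:
φ = hc/λ - KE_max

Calculate photon energy:
E_photon = hc/λ = 3.4565 eV

Therefore:
φ = 3.4565 - 0.536 = 2.92 eV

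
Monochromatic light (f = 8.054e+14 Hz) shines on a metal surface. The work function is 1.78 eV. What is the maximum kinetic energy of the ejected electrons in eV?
1.5509 eV

Using Einstein's photoelectric equation: KE_max = hf - φ

First, calculate the photon energy:
E_photon = hf = (6.626×10⁻³⁴ J·s)(8.054e+14 Hz)
E_photon = 3.3309 eV

Then, the maximum kinetic energy:
KE_max = E_photon - φ = 3.3309 eV - 1.78 eV = 1.5509 eV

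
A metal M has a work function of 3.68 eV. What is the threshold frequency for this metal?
8.8982e+14 Hz

The threshold frequency is when the photon energy equals the work function:
hf₀ = φ

Solving for f₀:
f₀ = φ/h = (3.68 eV × 1.602×10⁻¹⁹ J/eV) / (6.626×10⁻³⁴ J·s)
f₀ = 8.8982e+14 Hz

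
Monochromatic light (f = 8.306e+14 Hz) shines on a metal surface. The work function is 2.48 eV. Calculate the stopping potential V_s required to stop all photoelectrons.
0.9551 V

The stopping potential V_s satisfies: eV_s = KE_max

First, find KE_max using Einstein's equation:
E_photon = hf = (6.626×10⁻³⁴ J·s)(8.306e+14 Hz) = 3.4351 eV
KE_max = E_photon - φ = 3.4351 - 2.48 = 0.9551 eV

Since eV_s = KE_max:
V_s = KE_max/e = 0.9551 V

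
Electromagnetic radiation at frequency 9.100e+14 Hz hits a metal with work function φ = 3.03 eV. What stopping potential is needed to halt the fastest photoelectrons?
0.7335 V

The stopping potential V_s satisfies: eV_s = KE_max

First, find KE_max using Einstein's equation:
E_photon = hf = (6.626×10⁻³⁴ J·s)(9.100e+14 Hz) = 3.7635 eV
KE_max = E_photon - φ = 3.7635 - 3.03 = 0.7335 eV

Since eV_s = KE_max:
V_s = KE_max/e = 0.7335 V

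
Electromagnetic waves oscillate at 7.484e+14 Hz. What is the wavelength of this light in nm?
400.58 nm

Using the wave equation: c = fλ

Solving for wavelength:
λ = c/f = (3×10⁸ m/s) / (7.484e+14 Hz)
λ = 400.58 nm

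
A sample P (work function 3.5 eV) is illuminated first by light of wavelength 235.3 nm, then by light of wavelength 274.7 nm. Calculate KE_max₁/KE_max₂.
1.7457

Using Einstein's equation: KE_max = hc/λ - φ

For λ₁ = 235.3 nm:
E₁ = hc/λ₁ = 5.2692 eV
KE₁ = E₁ - φ = 5.2692 - 3.5 = 1.7692 eV

For λ₂ = 274.7 nm:
E₂ = hc/λ₂ = 4.5134 eV
KE₂ = E₂ - φ = 4.5134 - 3.5 = 1.0134 eV

Ratio: KE₁/KE₂ = 1.7692/1.0134 = 1.7457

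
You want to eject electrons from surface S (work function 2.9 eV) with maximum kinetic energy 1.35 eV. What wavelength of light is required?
291.73 nm

From Einstein's equation: KE_max = hc/λ - φ

Rearranging for λ:
hc/λ = KE_max + φ
λ = hc/(KE_max + φ)

Required photon energy:
E_photon = KE_max + φ = 1.35 + 2.9 = 4.25 eV

Required wavelength:
λ = hc/E_photon = (6.626×10⁻³⁴)(3×10⁸) / (4.25 × 1.602×10⁻¹⁹)
λ = 291.73 nm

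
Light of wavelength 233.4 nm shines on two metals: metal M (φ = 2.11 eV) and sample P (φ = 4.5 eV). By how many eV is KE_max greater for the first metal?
2.3900 eV

Using KE_max = hc/λ - φ for each metal:

Photon energy: E = hc/λ = 5.3121 eV

For metal M (φ₁ = 2.11 eV):
KE₁ = E - φ₁ = 5.3121 - 2.11 = 3.2021 eV

For sample P (φ₂ = 4.5 eV):
KE₂ = E - φ₂ = 5.3121 - 4.5 = 0.8121 eV

Difference:
ΔKE = KE₁ - KE₂ = 3.2021 - 0.8121 = 2.3900 eV

Note: The difference equals the difference in work functions: 4.5 - 2.11 = 2.39 eV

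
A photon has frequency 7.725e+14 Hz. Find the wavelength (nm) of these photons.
388.08 nm

Using the wave equation: c = fλ

Solving for wavelength:
λ = c/f = (3×10⁸ m/s) / (7.725e+14 Hz)
λ = 388.08 nm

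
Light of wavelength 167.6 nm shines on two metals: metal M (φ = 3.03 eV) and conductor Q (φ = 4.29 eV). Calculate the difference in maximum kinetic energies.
1.2600 eV

Using KE_max = hc/λ - φ for each metal:

Photon energy: E = hc/λ = 7.3976 eV

For metal M (φ₁ = 3.03 eV):
KE₁ = E - φ₁ = 7.3976 - 3.03 = 4.3676 eV

For conductor Q (φ₂ = 4.29 eV):
KE₂ = E - φ₂ = 7.3976 - 4.29 = 3.1076 eV

Difference:
ΔKE = KE₁ - KE₂ = 4.3676 - 3.1076 = 1.2600 eV

Note: The difference equals the difference in work functions: 4.29 - 3.03 = 1.26 eV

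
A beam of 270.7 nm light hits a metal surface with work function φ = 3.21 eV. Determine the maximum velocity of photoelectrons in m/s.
6.9424e+05 m/s

First, find the maximum kinetic energy:
E_photon = hc/λ = 4.5801 eV
KE_max = E_photon - φ = 4.5801 - 3.21 = 1.3701 eV

Convert to Joules: KE_max = 1.3701 × 1.602×10⁻¹⁹ J = 2.1952e-19 J

Then use KE = ½mv² to find velocity:
v = √(2·KE/m) = √(2 × 2.1952e-19 J / 9.109e-31 kg)
v = 6.9424e+05 m/s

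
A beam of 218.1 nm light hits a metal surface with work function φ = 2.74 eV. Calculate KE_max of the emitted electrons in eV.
2.9447 eV

Using Einstein's photoelectric equation: KE_max = hf - φ = hc/λ - φ

First, calculate the photon energy:
E_photon = hc/λ = (6.626×10⁻³⁴ J·s)(3×10⁸ m/s) / (218.1×10⁻⁹ m)
E_photon = 5.6847 eV

Then, the maximum kinetic energy:
KE_max = E_photon - φ = 5.6847 eV - 2.74 eV = 2.9447 eV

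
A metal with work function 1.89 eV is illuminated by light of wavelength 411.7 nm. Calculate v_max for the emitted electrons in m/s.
6.2810e+05 m/s

First, find the maximum kinetic energy:
E_photon = hc/λ = 3.0115 eV
KE_max = E_photon - φ = 3.0115 - 1.89 = 1.1215 eV

Convert to Joules: KE_max = 1.1215 × 1.602×10⁻¹⁹ J = 1.7969e-19 J

Then use KE = ½mv² to find velocity:
v = √(2·KE/m) = √(2 × 1.7969e-19 J / 9.109e-31 kg)
v = 6.2810e+05 m/s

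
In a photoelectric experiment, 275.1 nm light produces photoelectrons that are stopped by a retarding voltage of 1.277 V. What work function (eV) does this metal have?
3.23 eV

The stopping potential gives the maximum kinetic energy: KE_max = eV_s = 1.277 eV

From Einstein's photoelectric equation: KE_max = hc/λ - φ
Rearranging: φ = hc/λ - KE_max

Calculate photon energy:
E_photon = hc/λ = (6.626×10⁻³⁴ J·s)(3×10⁸ m/s) / (275.1×10⁻⁹ m) = 4.5069 eV

Therefore:
φ = 4.5069 - 1.277 = 3.23 eV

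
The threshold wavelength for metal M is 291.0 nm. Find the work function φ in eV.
4.26 eV

At the threshold wavelength, photon energy equals work function:
φ = hc/λ₀

Calculating:
φ = (6.626×10⁻³⁴ J·s)(3×10⁸ m/s) / (291.0×10⁻⁹ m)
φ = 4.26 eV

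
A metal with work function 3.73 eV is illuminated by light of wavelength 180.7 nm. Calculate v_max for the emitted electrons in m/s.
1.0495e+06 m/s

First, find the maximum kinetic energy:
E_photon = hc/λ = 6.8613 eV
KE_max = E_photon - φ = 6.8613 - 3.73 = 3.1313 eV

Convert to Joules: KE_max = 3.1313 × 1.602×10⁻¹⁹ J = 5.0169e-19 J

Then use KE = ½mv² to find velocity:
v = √(2·KE/m) = √(2 × 5.0169e-19 J / 9.109e-31 kg)
v = 1.0495e+06 m/s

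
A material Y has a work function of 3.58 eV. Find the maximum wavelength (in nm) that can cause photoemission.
346.32 nm

The threshold wavelength is when the photon energy equals the work function:
hc/λ₀ = φ

Solving for λ₀:
λ₀ = hc/φ = (6.626×10⁻³⁴ J·s)(3×10⁸ m/s) / (3.58 eV × 1.602×10⁻¹⁹ J/eV)
λ₀ = 346.32 nm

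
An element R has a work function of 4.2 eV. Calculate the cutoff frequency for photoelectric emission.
1.0156e+15 Hz

The threshold frequency is when the photon energy equals the work function:
hf₀ = φ

Solving for f₀:
f₀ = φ/h = (4.2 eV × 1.602×10⁻¹⁹ J/eV) / (6.626×10⁻³⁴ J·s)
f₀ = 1.0156e+15 Hz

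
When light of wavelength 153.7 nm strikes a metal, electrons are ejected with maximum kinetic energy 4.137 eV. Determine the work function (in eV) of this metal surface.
3.93 eV

From Einstein's photoelectric equation: KE_max = hf - φ = hc/λ - φ

Rearranging for φ:
φ = hc/λ - KE_max

Calculate photon energy:
E_photon = hc/λ = 8.0666 eV

Therefore:
φ = 8.0666 - 4.137 = 3.93 eV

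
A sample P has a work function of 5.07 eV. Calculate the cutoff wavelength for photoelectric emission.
244.54 nm

The threshold wavelength is when the photon energy equals the work function:
hc/λ₀ = φ

Solving for λ₀:
λ₀ = hc/φ = (6.626×10⁻³⁴ J·s)(3×10⁸ m/s) / (5.07 eV × 1.602×10⁻¹⁹ J/eV)
λ₀ = 244.54 nm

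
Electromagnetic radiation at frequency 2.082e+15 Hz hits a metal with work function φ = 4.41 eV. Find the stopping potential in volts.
4.2005 V

The stopping potential V_s satisfies: eV_s = KE_max

First, find KE_max using Einstein's equation:
E_photon = hf = (6.626×10⁻³⁴ J·s)(2.082e+15 Hz) = 8.6105 eV
KE_max = E_photon - φ = 8.6105 - 4.41 = 4.2005 eV

Since eV_s = KE_max:
V_s = KE_max/e = 4.2005 V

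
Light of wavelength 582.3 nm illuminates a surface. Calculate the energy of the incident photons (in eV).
2.1292 eV

Using E = hf = hc/λ:

E = hc/λ = (6.626×10⁻³⁴ J·s)(3×10⁸ m/s) / (582.3×10⁻⁹ m)
E = 2.1292 eV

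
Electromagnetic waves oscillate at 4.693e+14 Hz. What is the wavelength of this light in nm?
638.81 nm

Using the wave equation: c = fλ

Solving for wavelength:
λ = c/f = (3×10⁸ m/s) / (4.693e+14 Hz)
λ = 638.81 nm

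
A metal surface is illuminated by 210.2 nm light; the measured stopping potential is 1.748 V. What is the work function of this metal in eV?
4.15 eV

The stopping potential gives the maximum kinetic energy: KE_max = eV_s = 1.748 eV

From Einstein's photoelectric equation: KE_max = hc/λ - φ
Rearranging: φ = hc/λ - KE_max

Calculate photon energy:
E_photon = hc/λ = (6.626×10⁻³⁴ J·s)(3×10⁸ m/s) / (210.2×10⁻⁹ m) = 5.8984 eV

Therefore:
φ = 5.8984 - 1.748 = 4.15 eV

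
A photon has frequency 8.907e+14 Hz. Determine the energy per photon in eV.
3.6836 eV

Using E = hf:

E = hf = (6.626×10⁻³⁴ J·s)(8.907e+14 Hz)
E = 3.6836 eV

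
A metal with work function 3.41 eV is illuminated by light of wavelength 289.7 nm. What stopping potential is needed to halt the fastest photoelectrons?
0.8697 V

The stopping potential V_s satisfies: eV_s = KE_max

First, find KE_max using Einstein's equation:
E_photon = hc/λ = 4.2797 eV
KE_max = E_photon - φ = 4.2797 - 3.41 = 0.8697 eV

Since eV_s = KE_max:
V_s = KE_max/e = 0.8697 V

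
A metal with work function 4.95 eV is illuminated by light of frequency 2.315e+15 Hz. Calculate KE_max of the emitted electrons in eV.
4.6241 eV

Using Einstein's photoelectric equation: KE_max = hf - φ

First, calculate the photon energy:
E_photon = hf = (6.626×10⁻³⁴ J·s)(2.315e+15 Hz)
E_photon = 9.5741 eV

Then, the maximum kinetic energy:
KE_max = E_photon - φ = 9.5741 eV - 4.95 eV = 4.6241 eV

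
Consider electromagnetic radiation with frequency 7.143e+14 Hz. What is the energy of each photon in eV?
2.9541 eV

Using E = hf:

E = hf = (6.626×10⁻³⁴ J·s)(7.143e+14 Hz)
E = 2.9541 eV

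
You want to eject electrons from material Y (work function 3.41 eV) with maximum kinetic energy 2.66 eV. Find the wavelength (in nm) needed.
204.26 nm

From Einstein's equation: KE_max = hc/λ - φ

Rearranging for λ:
hc/λ = KE_max + φ
λ = hc/(KE_max + φ)

Required photon energy:
E_photon = KE_max + φ = 2.66 + 3.41 = 6.07 eV

Required wavelength:
λ = hc/E_photon = (6.626×10⁻³⁴)(3×10⁸) / (6.07 × 1.602×10⁻¹⁹)
λ = 204.26 nm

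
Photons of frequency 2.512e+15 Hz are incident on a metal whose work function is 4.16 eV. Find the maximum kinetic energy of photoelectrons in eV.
6.2288 eV

Using Einstein's photoelectric equation: KE_max = hf - φ

First, calculate the photon energy:
E_photon = hf = (6.626×10⁻³⁴ J·s)(2.512e+15 Hz)
E_photon = 10.3888 eV

Then, the maximum kinetic energy:
KE_max = E_photon - φ = 10.3888 eV - 4.16 eV = 6.2288 eV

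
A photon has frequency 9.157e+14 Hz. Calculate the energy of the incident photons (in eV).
3.7870 eV

Using E = hf:

E = hf = (6.626×10⁻³⁴ J·s)(9.157e+14 Hz)
E = 3.7870 eV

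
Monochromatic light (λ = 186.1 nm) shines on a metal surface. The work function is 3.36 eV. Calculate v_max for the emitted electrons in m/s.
1.0778e+06 m/s

First, find the maximum kinetic energy:
E_photon = hc/λ = 6.6622 eV
KE_max = E_photon - φ = 6.6622 - 3.36 = 3.3022 eV

Convert to Joules: KE_max = 3.3022 × 1.602×10⁻¹⁹ J = 5.2908e-19 J

Then use KE = ½mv² to find velocity:
v = √(2·KE/m) = √(2 × 5.2908e-19 J / 9.109e-31 kg)
v = 1.0778e+06 m/s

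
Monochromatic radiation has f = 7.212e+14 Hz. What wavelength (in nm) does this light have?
415.69 nm

Using the wave equation: c = fλ

Solving for wavelength:
λ = c/f = (3×10⁸ m/s) / (7.212e+14 Hz)
λ = 415.69 nm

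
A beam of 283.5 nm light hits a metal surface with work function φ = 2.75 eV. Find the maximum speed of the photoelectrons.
7.5567e+05 m/s

First, find the maximum kinetic energy:
E_photon = hc/λ = 4.3733 eV
KE_max = E_photon - φ = 4.3733 - 2.75 = 1.6233 eV

Convert to Joules: KE_max = 1.6233 × 1.602×10⁻¹⁹ J = 2.6009e-19 J

Then use KE = ½mv² to find velocity:
v = √(2·KE/m) = √(2 × 2.6009e-19 J / 9.109e-31 kg)
v = 7.5567e+05 m/s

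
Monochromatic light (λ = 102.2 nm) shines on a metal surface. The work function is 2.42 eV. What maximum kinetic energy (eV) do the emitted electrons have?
9.7115 eV

Using Einstein's photoelectric equation: KE_max = hf - φ = hc/λ - φ

First, calculate the photon energy:
E_photon = hc/λ = (6.626×10⁻³⁴ J·s)(3×10⁸ m/s) / (102.2×10⁻⁹ m)
E_photon = 12.1315 eV

Then, the maximum kinetic energy:
KE_max = E_photon - φ = 12.1315 eV - 2.42 eV = 9.7115 eV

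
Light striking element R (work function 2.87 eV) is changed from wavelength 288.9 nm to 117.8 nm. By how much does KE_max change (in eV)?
6.2334 eV

Using Einstein's equation: KE_max = hc/λ - φ

For λ₁ = 288.9 nm:
KE₁ = hc/λ₁ - φ = 4.2916 - 2.87 = 1.4216 eV

For λ₂ = 117.8 nm:
KE₂ = hc/λ₂ - φ = 10.5250 - 2.87 = 7.6550 eV

Change in KE:
ΔKE = KE₂ - KE₁ = 7.6550 - 1.4216 = 6.2334 eV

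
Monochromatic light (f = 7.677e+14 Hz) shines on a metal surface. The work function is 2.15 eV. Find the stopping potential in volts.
1.0250 V

The stopping potential V_s satisfies: eV_s = KE_max

First, find KE_max using Einstein's equation:
E_photon = hf = (6.626×10⁻³⁴ J·s)(7.677e+14 Hz) = 3.1750 eV
KE_max = E_photon - φ = 3.1750 - 2.15 = 1.0250 eV

Since eV_s = KE_max:
V_s = KE_max/e = 1.0250 V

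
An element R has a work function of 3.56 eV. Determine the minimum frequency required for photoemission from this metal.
8.6080e+14 Hz

The threshold frequency is when the photon energy equals the work function:
hf₀ = φ

Solving for f₀:
f₀ = φ/h = (3.56 eV × 1.602×10⁻¹⁹ J/eV) / (6.626×10⁻³⁴ J·s)
f₀ = 8.6080e+14 Hz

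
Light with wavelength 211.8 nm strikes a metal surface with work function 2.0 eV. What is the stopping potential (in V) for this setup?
3.8538 V

The stopping potential V_s satisfies: eV_s = KE_max

First, find KE_max using Einstein's equation:
E_photon = hc/λ = 5.8538 eV
KE_max = E_photon - φ = 5.8538 - 2.0 = 3.8538 eV

Since eV_s = KE_max:
V_s = KE_max/e = 3.8538 V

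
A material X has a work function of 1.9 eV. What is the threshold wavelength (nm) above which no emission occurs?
652.55 nm

The threshold wavelength is when the photon energy equals the work function:
hc/λ₀ = φ

Solving for λ₀:
λ₀ = hc/φ = (6.626×10⁻³⁴ J·s)(3×10⁸ m/s) / (1.9 eV × 1.602×10⁻¹⁹ J/eV)
λ₀ = 652.55 nm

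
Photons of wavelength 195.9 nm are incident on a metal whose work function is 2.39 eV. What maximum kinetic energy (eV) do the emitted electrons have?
3.9390 eV

Using Einstein's photoelectric equation: KE_max = hf - φ = hc/λ - φ

First, calculate the photon energy:
E_photon = hc/λ = (6.626×10⁻³⁴ J·s)(3×10⁸ m/s) / (195.9×10⁻⁹ m)
E_photon = 6.3290 eV

Then, the maximum kinetic energy:
KE_max = E_photon - φ = 6.3290 eV - 2.39 eV = 3.9390 eV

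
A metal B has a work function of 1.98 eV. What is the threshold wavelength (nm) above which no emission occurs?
626.18 nm

The threshold wavelength is when the photon energy equals the work function:
hc/λ₀ = φ

Solving for λ₀:
λ₀ = hc/φ = (6.626×10⁻³⁴ J·s)(3×10⁸ m/s) / (1.98 eV × 1.602×10⁻¹⁹ J/eV)
λ₀ = 626.18 nm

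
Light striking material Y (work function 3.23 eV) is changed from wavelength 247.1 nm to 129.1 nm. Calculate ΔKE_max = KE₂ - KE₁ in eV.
4.5862 eV

Using Einstein's equation: KE_max = hc/λ - φ

For λ₁ = 247.1 nm:
KE₁ = hc/λ₁ - φ = 5.0176 - 3.23 = 1.7876 eV

For λ₂ = 129.1 nm:
KE₂ = hc/λ₂ - φ = 9.6037 - 3.23 = 6.3737 eV

Change in KE:
ΔKE = KE₂ - KE₁ = 6.3737 - 1.7876 = 4.5862 eV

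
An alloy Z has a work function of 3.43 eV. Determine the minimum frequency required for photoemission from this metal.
8.2937e+14 Hz

The threshold frequency is when the photon energy equals the work function:
hf₀ = φ

Solving for f₀:
f₀ = φ/h = (3.43 eV × 1.602×10⁻¹⁹ J/eV) / (6.626×10⁻³⁴ J·s)
f₀ = 8.2937e+14 Hz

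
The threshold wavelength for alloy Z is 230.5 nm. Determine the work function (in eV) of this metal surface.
5.38 eV

At the threshold wavelength, photon energy equals work function:
φ = hc/λ₀

Calculating:
φ = (6.626×10⁻³⁴ J·s)(3×10⁸ m/s) / (230.5×10⁻⁹ m)
φ = 5.38 eV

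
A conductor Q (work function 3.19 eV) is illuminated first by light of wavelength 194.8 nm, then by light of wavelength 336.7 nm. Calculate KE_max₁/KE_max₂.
6.4482

Using Einstein's equation: KE_max = hc/λ - φ

For λ₁ = 194.8 nm:
E₁ = hc/λ₁ = 6.3647 eV
KE₁ = E₁ - φ = 6.3647 - 3.19 = 3.1747 eV

For λ₂ = 336.7 nm:
E₂ = hc/λ₂ = 3.6823 eV
KE₂ = E₂ - φ = 3.6823 - 3.19 = 0.4923 eV

Ratio: KE₁/KE₂ = 3.1747/0.4923 = 6.4482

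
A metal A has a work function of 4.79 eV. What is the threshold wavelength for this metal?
258.84 nm

The threshold wavelength is when the photon energy equals the work function:
hc/λ₀ = φ

Solving for λ₀:
λ₀ = hc/φ = (6.626×10⁻³⁴ J·s)(3×10⁸ m/s) / (4.79 eV × 1.602×10⁻¹⁹ J/eV)
λ₀ = 258.84 nm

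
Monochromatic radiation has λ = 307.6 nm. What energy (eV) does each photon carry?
4.0307 eV

Using E = hf = hc/λ:

E = hc/λ = (6.626×10⁻³⁴ J·s)(3×10⁸ m/s) / (307.6×10⁻⁹ m)
E = 4.0307 eV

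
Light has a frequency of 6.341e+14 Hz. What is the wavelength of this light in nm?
472.78 nm

Using the wave equation: c = fλ

Solving for wavelength:
λ = c/f = (3×10⁸ m/s) / (6.341e+14 Hz)
λ = 472.78 nm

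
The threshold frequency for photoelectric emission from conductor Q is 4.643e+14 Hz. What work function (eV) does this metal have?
1.92 eV

At the threshold frequency, photon energy equals work function:
φ = hf₀

Calculating:
φ = (6.626×10⁻³⁴ J·s)(4.643e+14 Hz)
φ = 1.92 eV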